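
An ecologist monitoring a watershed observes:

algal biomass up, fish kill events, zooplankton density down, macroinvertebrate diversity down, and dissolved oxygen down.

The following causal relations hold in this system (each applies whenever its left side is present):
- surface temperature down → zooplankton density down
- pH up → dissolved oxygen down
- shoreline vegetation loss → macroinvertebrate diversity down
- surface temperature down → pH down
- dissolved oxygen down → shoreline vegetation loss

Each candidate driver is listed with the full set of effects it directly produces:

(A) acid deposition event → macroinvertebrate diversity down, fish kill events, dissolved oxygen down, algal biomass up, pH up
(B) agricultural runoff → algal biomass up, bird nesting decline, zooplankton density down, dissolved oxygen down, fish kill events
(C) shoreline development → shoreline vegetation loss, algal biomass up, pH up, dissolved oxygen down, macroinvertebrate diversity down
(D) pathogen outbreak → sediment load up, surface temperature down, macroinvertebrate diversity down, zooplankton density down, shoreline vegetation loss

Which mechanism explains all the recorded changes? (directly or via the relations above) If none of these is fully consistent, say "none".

Checking each candidate against the observations:
(A) acid deposition event — does not account for zooplankton density down
(B) agricultural runoff — algal biomass up +; fish kill events +; zooplankton density down +; macroinvertebrate diversity down + (via dissolved oxygen down → shoreline vegetation loss → macroinvertebrate diversity down); dissolved oxygen down +
(C) shoreline development — algal biomass up +; fish kill events -; zooplankton density down -; macroinvertebrate diversity down +; dissolved oxygen down +
(D) pathogen outbreak — does not account for algal biomass up, fish kill events, dissolved oxygen down
Only (B) is consistent with every observation.

B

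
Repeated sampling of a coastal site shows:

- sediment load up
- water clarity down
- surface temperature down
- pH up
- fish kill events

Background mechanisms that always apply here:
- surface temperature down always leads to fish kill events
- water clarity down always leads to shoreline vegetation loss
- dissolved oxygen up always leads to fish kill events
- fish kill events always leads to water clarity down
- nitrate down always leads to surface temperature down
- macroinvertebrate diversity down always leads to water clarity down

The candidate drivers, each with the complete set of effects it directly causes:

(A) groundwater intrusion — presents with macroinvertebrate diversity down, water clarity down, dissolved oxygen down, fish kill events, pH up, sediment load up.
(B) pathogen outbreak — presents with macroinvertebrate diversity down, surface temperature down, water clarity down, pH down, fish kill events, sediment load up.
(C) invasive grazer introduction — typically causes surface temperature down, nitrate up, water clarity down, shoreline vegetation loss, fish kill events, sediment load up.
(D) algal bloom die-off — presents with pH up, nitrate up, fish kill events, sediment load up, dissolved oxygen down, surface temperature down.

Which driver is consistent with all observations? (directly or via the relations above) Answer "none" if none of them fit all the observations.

D

For each candidate, compare predicted effects to what was observed:
(A) groundwater intrusion — sediment load up yes; water clarity down yes; surface temperature down NO; pH up yes; fish kill events yes
(B) pathogen outbreak — sediment load up yes; water clarity down yes; surface temperature down yes; pH up NO; fish kill events yes
(C) invasive grazer introduction — sediment load up yes; water clarity down yes; surface temperature down yes; pH up NO; fish kill events yes
(D) algal bloom die-off — sediment load up yes; water clarity down yes (via fish kill events → water clarity down); surface temperature down yes; pH up yes; fish kill events yes
Only (D) is consistent with every observation.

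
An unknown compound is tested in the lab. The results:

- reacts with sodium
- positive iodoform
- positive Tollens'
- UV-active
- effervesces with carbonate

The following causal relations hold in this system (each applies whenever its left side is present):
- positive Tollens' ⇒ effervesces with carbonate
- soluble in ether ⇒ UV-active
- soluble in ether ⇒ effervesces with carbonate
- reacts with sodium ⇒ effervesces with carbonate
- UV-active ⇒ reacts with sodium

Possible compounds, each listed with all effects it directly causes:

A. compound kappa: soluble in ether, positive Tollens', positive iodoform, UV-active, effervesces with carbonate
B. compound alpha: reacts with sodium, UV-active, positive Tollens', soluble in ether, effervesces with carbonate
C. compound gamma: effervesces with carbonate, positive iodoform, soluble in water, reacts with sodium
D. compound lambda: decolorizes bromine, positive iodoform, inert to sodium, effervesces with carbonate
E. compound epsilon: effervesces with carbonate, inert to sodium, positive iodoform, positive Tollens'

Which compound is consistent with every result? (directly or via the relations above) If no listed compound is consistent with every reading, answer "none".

A

Testing each hypothesis:
(A) compound kappa — accounts for every observation (reacts with sodium via UV-active → reacts with sodium)
(B) compound alpha — does not account for positive iodoform
(C) compound gamma — reacts with sodium +; positive iodoform +; positive Tollens' -; UV-active -; effervesces with carbonate +
(D) compound lambda — fails on reacts with sodium, positive Tollens', UV-active (predicts inert to sodium, not reacts with sodium)
(E) compound epsilon — reacts with sodium -; positive iodoform +; positive Tollens' +; UV-active -; effervesces with carbonate +
Only (A) is consistent with every observation.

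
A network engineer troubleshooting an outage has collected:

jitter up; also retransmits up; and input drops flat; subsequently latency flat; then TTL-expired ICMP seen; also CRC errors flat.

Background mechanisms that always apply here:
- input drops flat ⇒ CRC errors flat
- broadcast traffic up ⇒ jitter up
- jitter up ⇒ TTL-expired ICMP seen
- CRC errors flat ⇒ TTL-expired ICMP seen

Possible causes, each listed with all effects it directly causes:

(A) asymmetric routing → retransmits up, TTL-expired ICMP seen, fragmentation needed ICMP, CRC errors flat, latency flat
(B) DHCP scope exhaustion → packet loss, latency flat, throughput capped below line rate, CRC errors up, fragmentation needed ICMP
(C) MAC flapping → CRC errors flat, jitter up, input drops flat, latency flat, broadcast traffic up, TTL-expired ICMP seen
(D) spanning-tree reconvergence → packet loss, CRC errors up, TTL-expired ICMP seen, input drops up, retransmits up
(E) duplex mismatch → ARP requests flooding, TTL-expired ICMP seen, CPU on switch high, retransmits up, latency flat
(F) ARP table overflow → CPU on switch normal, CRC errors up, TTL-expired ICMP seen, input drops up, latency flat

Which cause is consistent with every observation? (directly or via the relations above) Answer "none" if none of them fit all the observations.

For each candidate, compare predicted effects to what was observed:
(A) asymmetric routing — jitter up ✗; retransmits up ✓; input drops flat ✗; latency flat ✓; TTL-expired ICMP seen ✓; CRC errors flat ✓
(B) DHCP scope exhaustion — jitter up ✗; retransmits up ✗; input drops flat ✗; latency flat ✓; TTL-expired ICMP seen ✗; CRC errors flat ✗
(C) MAC flapping — jitter up ✓; retransmits up ✗; input drops flat ✓; latency flat ✓; TTL-expired ICMP seen ✓; CRC errors flat ✓
(D) spanning-tree reconvergence — fails on jitter up, input drops flat, latency flat, CRC errors flat (predicts input drops up, not input drops flat; predicts CRC errors up, not CRC errors flat)
(E) duplex mismatch — jitter up ✗; retransmits up ✓; input drops flat ✗; latency flat ✓; TTL-expired ICMP seen ✓; CRC errors flat ✗
(F) ARP table overflow — fails on jitter up, retransmits up, input drops flat, CRC errors flat (predicts input drops up, not input drops flat; predicts CRC errors up, not CRC errors flat)
No candidate is consistent with all observations.

none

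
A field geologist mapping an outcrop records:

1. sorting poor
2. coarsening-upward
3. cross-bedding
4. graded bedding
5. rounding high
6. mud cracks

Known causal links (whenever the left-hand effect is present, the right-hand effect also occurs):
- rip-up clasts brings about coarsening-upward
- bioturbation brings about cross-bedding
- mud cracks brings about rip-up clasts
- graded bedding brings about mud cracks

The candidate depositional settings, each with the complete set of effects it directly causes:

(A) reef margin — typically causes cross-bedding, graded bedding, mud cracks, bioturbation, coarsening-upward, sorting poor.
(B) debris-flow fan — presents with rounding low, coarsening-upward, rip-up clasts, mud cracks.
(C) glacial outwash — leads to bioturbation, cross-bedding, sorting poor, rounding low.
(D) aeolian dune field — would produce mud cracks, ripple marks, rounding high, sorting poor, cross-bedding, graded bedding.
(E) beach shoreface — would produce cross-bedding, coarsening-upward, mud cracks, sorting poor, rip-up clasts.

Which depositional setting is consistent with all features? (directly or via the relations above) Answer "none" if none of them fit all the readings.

D

For each candidate, compare predicted effects to what was observed:
(A) reef margin — sorting poor match; coarsening-upward match; cross-bedding match; graded bedding match; rounding high miss; mud cracks match
(B) debris-flow fan — sorting poor miss; coarsening-upward match; cross-bedding miss; graded bedding miss; rounding high miss; mud cracks match
(C) glacial outwash — sorting poor match; coarsening-upward miss; cross-bedding match; graded bedding miss; rounding high miss; mud cracks miss
(D) aeolian dune field — sorting poor match; coarsening-upward match (through mud cracks → rip-up clasts → coarsening-upward); cross-bedding match; graded bedding match; rounding high match; mud cracks match
(E) beach shoreface — does not account for graded bedding, rounding high
Only (D) is consistent with every observation.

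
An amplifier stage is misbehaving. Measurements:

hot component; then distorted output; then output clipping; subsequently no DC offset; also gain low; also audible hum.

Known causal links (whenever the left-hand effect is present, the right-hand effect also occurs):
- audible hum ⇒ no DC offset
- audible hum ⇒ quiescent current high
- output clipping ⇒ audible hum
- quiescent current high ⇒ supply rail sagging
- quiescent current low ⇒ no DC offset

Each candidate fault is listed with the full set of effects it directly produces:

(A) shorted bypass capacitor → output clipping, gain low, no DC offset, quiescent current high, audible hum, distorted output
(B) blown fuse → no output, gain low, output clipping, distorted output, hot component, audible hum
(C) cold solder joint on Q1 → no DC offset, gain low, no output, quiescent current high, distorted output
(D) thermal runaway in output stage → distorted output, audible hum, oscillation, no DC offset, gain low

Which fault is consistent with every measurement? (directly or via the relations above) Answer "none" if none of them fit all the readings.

B

Per-candidate check:
(A) shorted bypass capacitor — hot component miss; distorted output match; output clipping match; no DC offset match; gain low match; audible hum match
(B) blown fuse — accounts for every observation (no DC offset via audible hum → no DC offset)
(C) cold solder joint on Q1 — hot component miss; distorted output match; output clipping miss; no DC offset match; gain low match; audible hum miss
(D) thermal runaway in output stage — hot component miss; distorted output match; output clipping miss; no DC offset match; gain low match; audible hum match
(B) is the only candidate with no mismatches.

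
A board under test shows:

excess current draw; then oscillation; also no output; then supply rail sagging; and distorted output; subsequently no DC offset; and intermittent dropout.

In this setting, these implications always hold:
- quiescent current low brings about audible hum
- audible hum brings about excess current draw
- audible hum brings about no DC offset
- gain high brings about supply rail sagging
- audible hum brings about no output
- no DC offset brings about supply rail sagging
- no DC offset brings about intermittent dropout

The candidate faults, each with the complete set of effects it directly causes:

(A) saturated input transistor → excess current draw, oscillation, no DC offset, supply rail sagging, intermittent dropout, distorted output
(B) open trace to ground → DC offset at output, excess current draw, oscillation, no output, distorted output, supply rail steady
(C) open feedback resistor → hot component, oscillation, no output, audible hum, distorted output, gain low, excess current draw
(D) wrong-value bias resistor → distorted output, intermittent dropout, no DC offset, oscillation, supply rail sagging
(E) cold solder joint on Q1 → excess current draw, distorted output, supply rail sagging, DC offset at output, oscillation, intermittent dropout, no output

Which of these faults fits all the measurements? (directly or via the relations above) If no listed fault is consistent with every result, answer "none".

C

Testing each hypothesis:
(A) saturated input transistor — does not account for no output
(B) open trace to ground — excess current draw yes; oscillation yes; no output yes; supply rail sagging NO; distorted output yes; no DC offset NO; intermittent dropout NO
(C) open feedback resistor — excess current draw yes; oscillation yes; no output yes; supply rail sagging yes (by audible hum → no DC offset → supply rail sagging); distorted output yes; no DC offset yes (by audible hum → no DC offset); intermittent dropout yes (by audible hum → no DC offset → intermittent dropout)
(D) wrong-value bias resistor — does not account for excess current draw, no output
(E) cold solder joint on Q1 — fails on no DC offset (predicts DC offset at output, not no DC offset)
(C) is the only candidate with no mismatches.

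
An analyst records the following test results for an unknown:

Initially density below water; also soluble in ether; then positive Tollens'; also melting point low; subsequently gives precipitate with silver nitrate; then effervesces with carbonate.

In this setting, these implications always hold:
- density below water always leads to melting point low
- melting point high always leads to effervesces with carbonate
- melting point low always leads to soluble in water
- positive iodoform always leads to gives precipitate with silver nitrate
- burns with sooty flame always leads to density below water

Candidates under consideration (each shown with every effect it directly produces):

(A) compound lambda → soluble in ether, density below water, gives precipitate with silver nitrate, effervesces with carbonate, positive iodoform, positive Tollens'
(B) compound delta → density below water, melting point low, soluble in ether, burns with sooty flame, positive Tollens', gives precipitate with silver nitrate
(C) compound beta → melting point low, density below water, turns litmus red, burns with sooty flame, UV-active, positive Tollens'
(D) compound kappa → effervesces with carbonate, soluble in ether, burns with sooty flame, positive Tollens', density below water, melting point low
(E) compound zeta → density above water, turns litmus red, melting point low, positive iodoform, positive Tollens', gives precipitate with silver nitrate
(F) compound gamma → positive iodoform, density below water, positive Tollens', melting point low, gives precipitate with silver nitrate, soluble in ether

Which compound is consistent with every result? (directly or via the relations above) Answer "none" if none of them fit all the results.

Testing each hypothesis:
(A) compound lambda — density below water ✓; soluble in ether ✓; positive Tollens' ✓; melting point low ✓ (via density below water → melting point low); gives precipitate with silver nitrate ✓; effervesces with carbonate ✓
(B) compound delta — density below water ✓; soluble in ether ✓; positive Tollens' ✓; melting point low ✓; gives precipitate with silver nitrate ✓; effervesces with carbonate ✗
(C) compound beta — does not account for soluble in ether, gives precipitate with silver nitrate, effervesces with carbonate
(D) compound kappa — does not account for gives precipitate with silver nitrate
(E) compound zeta — fails on density below water, soluble in ether, effervesces with carbonate (predicts density above water, not density below water)
(F) compound gamma — density below water ✓; soluble in ether ✓; positive Tollens' ✓; melting point low ✓; gives precipitate with silver nitrate ✓; effervesces with carbonate ✗
Only (A) is consistent with every observation.

A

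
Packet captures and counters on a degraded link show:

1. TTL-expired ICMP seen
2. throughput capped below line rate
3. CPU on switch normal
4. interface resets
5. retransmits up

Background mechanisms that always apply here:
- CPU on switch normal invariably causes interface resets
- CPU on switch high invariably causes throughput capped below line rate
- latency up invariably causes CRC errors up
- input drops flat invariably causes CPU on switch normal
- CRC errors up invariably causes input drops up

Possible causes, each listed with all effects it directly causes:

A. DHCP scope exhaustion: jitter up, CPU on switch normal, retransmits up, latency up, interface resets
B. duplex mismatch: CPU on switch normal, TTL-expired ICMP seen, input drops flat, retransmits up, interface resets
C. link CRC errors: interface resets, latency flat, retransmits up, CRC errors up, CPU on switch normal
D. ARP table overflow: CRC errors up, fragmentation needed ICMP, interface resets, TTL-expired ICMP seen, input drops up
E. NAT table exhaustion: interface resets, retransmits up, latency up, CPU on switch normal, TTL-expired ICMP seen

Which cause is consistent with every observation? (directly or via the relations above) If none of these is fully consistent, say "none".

For each candidate, compare predicted effects to what was observed:
(A) DHCP scope exhaustion — does not account for TTL-expired ICMP seen, throughput capped below line rate
(B) duplex mismatch — does not account for throughput capped below line rate
(C) link CRC errors — TTL-expired ICMP seen miss; throughput capped below line rate miss; CPU on switch normal match; interface resets match; retransmits up match
(D) ARP table overflow — TTL-expired ICMP seen match; throughput capped below line rate miss; CPU on switch normal miss; interface resets match; retransmits up miss
(E) NAT table exhaustion — does not account for throughput capped below line rate
No candidate is consistent with all observations.

none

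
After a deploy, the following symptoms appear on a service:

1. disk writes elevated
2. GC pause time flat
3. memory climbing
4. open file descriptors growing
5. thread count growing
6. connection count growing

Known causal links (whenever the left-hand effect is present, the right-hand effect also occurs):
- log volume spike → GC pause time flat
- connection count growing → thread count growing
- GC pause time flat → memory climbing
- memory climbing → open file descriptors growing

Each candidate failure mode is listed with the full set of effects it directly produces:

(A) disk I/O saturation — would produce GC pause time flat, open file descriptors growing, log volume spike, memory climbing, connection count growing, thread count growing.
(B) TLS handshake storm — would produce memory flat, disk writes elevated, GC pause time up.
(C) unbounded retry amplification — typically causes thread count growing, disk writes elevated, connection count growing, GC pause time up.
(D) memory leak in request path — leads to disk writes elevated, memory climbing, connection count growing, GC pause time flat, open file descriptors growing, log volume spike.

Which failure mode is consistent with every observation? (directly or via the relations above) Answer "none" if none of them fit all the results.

D

Per-candidate check:
(A) disk I/O saturation — disk writes elevated miss; GC pause time flat match; memory climbing match; open file descriptors growing match; thread count growing match; connection count growing match
(B) TLS handshake storm — disk writes elevated match; GC pause time flat miss; memory climbing miss; open file descriptors growing miss; thread count growing miss; connection count growing miss
(C) unbounded retry amplification — disk writes elevated match; GC pause time flat miss; memory climbing miss; open file descriptors growing miss; thread count growing match; connection count growing match
(D) memory leak in request path — accounts for every observation (thread count growing by connection count growing → thread count growing)
(D) alone accounts for all the evidence.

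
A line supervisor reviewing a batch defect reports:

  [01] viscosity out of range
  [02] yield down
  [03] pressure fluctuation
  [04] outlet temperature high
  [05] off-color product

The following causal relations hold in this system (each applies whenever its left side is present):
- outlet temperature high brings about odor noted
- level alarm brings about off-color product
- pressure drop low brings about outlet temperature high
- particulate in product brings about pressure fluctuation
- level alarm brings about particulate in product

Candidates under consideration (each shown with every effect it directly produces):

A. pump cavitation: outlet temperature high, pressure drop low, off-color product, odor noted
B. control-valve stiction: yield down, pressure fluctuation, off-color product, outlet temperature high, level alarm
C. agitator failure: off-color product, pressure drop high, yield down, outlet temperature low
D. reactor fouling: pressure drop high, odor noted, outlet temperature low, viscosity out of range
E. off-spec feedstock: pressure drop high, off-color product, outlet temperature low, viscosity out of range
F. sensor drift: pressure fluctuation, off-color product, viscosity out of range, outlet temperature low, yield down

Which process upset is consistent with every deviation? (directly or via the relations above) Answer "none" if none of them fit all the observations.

none

For each candidate, compare predicted effects to what was observed:
(A) pump cavitation — viscosity out of range -; yield down -; pressure fluctuation -; outlet temperature high +; off-color product +
(B) control-valve stiction — does not account for viscosity out of range
(C) agitator failure — fails on viscosity out of range, pressure fluctuation, outlet temperature high (predicts outlet temperature low, not outlet temperature high)
(D) reactor fouling — viscosity out of range +; yield down -; pressure fluctuation -; outlet temperature high -; off-color product -
(E) off-spec feedstock — viscosity out of range +; yield down -; pressure fluctuation -; outlet temperature high -; off-color product +
(F) sensor drift — viscosity out of range +; yield down +; pressure fluctuation +; outlet temperature high -; off-color product +
None of the listed candidates fits everything.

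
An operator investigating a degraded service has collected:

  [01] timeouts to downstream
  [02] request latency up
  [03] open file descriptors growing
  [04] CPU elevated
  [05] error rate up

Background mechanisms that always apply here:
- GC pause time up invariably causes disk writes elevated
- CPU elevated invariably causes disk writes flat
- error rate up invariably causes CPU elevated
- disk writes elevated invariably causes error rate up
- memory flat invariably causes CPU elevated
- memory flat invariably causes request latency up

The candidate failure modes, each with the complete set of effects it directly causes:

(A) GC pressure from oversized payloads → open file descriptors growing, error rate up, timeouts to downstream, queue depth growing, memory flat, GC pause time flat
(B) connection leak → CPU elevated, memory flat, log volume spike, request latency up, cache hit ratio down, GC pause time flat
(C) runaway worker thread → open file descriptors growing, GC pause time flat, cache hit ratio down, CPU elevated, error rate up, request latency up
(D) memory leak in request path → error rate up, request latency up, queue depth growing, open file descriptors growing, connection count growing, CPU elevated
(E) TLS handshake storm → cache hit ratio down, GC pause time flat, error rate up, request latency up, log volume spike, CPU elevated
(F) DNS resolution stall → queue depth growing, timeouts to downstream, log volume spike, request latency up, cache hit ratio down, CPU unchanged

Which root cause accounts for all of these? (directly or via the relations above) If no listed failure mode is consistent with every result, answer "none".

Testing each hypothesis:
(A) GC pressure from oversized payloads — timeouts to downstream yes; request latency up yes (by memory flat → request latency up); open file descriptors growing yes; CPU elevated yes (by error rate up → CPU elevated); error rate up yes
(B) connection leak — timeouts to downstream NO; request latency up yes; open file descriptors growing NO; CPU elevated yes; error rate up NO
(C) runaway worker thread — timeouts to downstream NO; request latency up yes; open file descriptors growing yes; CPU elevated yes; error rate up yes
(D) memory leak in request path — does not account for timeouts to downstream
(E) TLS handshake storm — timeouts to downstream NO; request latency up yes; open file descriptors growing NO; CPU elevated yes; error rate up yes
(F) DNS resolution stall — timeouts to downstream yes; request latency up yes; open file descriptors growing NO; CPU elevated NO; error rate up NO
(A) is the only candidate with no mismatches.

A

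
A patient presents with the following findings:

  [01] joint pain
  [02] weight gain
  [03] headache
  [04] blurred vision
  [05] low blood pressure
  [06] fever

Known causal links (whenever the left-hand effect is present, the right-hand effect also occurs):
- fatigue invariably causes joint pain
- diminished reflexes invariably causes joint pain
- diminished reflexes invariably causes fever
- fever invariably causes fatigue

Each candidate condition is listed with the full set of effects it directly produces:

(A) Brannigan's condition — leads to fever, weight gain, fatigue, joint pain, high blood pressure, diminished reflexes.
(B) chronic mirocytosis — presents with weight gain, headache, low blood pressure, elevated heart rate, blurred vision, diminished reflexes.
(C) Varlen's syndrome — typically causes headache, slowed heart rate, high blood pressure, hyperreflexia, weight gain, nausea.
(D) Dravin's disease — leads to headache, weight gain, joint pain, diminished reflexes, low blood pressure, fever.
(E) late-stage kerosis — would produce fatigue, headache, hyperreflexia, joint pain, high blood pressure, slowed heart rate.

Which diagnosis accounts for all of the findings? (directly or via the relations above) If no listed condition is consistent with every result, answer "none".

B

For each candidate, compare predicted effects to what was observed:
(A) Brannigan's condition — joint pain yes; weight gain yes; headache NO; blurred vision NO; low blood pressure NO; fever yes
(B) chronic mirocytosis — joint pain yes (through diminished reflexes → joint pain); weight gain yes; headache yes; blurred vision yes; low blood pressure yes; fever yes (through diminished reflexes → fever)
(C) Varlen's syndrome — fails on joint pain, blurred vision, low blood pressure, fever (predicts high blood pressure, not low blood pressure)
(D) Dravin's disease — does not account for blurred vision
(E) late-stage kerosis — fails on weight gain, blurred vision, low blood pressure, fever (predicts high blood pressure, not low blood pressure)
(B) alone accounts for all the evidence.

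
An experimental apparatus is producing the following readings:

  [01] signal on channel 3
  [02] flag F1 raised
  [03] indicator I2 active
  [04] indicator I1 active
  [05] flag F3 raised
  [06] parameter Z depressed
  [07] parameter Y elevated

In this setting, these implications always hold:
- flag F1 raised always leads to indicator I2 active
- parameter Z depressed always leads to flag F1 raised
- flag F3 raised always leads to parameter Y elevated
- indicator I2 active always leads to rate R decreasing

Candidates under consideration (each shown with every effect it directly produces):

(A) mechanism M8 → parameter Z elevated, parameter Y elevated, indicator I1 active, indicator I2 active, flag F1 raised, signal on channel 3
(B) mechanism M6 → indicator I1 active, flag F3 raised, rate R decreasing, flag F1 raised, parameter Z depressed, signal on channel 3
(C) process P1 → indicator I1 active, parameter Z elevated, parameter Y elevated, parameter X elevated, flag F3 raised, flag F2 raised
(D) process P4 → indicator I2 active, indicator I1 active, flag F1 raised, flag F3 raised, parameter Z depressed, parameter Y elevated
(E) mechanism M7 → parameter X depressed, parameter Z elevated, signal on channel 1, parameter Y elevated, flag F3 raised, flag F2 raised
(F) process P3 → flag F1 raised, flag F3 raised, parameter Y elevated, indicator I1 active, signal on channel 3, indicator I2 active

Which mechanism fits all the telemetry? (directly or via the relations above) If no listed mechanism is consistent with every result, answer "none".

Per-candidate check:
(A) mechanism M8 — fails on flag F3 raised, parameter Z depressed (predicts parameter Z elevated, not parameter Z depressed)
(B) mechanism M6 — signal on channel 3 match; flag F1 raised match; indicator I2 active match (via flag F1 raised → indicator I2 active); indicator I1 active match; flag F3 raised match; parameter Z depressed match; parameter Y elevated match (via flag F3 raised → parameter Y elevated)
(C) process P1 — signal on channel 3 miss; flag F1 raised miss; indicator I2 active miss; indicator I1 active match; flag F3 raised match; parameter Z depressed miss; parameter Y elevated match
(D) process P4 — signal on channel 3 miss; flag F1 raised match; indicator I2 active match; indicator I1 active match; flag F3 raised match; parameter Z depressed match; parameter Y elevated match
(E) mechanism M7 — fails on signal on channel 3, flag F1 raised, indicator I2 active, indicator I1 active, parameter Z depressed (predicts parameter Z elevated, not parameter Z depressed)
(F) process P3 — signal on channel 3 match; flag F1 raised match; indicator I2 active match; indicator I1 active match; flag F3 raised match; parameter Z depressed miss; parameter Y elevated match
(B) alone accounts for all the evidence.

B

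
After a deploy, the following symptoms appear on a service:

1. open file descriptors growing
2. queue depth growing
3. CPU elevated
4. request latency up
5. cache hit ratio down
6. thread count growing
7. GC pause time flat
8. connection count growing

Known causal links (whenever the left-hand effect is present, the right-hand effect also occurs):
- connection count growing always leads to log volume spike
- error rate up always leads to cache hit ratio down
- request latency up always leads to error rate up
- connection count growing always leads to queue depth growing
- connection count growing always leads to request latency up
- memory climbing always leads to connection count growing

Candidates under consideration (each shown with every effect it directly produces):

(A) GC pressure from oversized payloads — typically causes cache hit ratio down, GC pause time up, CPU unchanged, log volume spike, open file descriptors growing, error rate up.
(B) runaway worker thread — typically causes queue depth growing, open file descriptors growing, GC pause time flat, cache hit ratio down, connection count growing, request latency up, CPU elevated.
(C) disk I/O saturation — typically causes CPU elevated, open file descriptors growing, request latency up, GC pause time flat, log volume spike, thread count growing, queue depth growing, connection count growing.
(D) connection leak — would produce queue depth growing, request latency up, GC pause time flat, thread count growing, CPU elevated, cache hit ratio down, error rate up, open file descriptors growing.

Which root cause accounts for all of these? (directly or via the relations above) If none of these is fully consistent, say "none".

C

For each candidate, compare predicted effects to what was observed:
(A) GC pressure from oversized payloads — fails on queue depth growing, CPU elevated, request latency up, thread count growing, GC pause time flat, connection count growing (predicts CPU unchanged, not CPU elevated; predicts GC pause time up, not GC pause time flat)
(B) runaway worker thread — open file descriptors growing ✓; queue depth growing ✓; CPU elevated ✓; request latency up ✓; cache hit ratio down ✓; thread count growing ✗; GC pause time flat ✓; connection count growing ✓
(C) disk I/O saturation — open file descriptors growing ✓; queue depth growing ✓; CPU elevated ✓; request latency up ✓; cache hit ratio down ✓ (by request latency up → error rate up → cache hit ratio down); thread count growing ✓; GC pause time flat ✓; connection count growing ✓
(D) connection leak — open file descriptors growing ✓; queue depth growing ✓; CPU elevated ✓; request latency up ✓; cache hit ratio down ✓; thread count growing ✓; GC pause time flat ✓; connection count growing ✗
(C) alone accounts for all the evidence.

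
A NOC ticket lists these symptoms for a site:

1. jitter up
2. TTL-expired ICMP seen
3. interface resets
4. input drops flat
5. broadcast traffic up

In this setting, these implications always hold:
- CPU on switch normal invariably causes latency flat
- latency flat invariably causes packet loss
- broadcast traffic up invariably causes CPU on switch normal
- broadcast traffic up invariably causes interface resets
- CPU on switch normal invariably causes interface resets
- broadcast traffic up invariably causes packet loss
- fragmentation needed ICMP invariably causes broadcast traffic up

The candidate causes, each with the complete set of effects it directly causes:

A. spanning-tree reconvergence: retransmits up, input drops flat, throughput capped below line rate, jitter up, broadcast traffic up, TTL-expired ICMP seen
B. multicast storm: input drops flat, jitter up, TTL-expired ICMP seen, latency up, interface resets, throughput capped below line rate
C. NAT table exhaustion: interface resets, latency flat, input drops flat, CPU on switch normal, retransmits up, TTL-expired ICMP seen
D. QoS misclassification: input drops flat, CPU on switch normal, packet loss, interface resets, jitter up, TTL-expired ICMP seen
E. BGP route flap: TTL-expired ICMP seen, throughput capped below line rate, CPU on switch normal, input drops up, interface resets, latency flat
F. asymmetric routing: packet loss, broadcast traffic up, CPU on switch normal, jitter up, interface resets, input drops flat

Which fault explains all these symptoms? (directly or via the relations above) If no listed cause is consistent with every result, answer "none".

A

Testing each hypothesis:
(A) spanning-tree reconvergence — jitter up ✓; TTL-expired ICMP seen ✓; interface resets ✓ (via broadcast traffic up → interface resets); input drops flat ✓; broadcast traffic up ✓
(B) multicast storm — does not account for broadcast traffic up
(C) NAT table exhaustion — does not account for jitter up, broadcast traffic up
(D) QoS misclassification — does not account for broadcast traffic up
(E) BGP route flap — jitter up ✗; TTL-expired ICMP seen ✓; interface resets ✓; input drops flat ✗; broadcast traffic up ✗
(F) asymmetric routing — does not account for TTL-expired ICMP seen
(A) is the only candidate with no mismatches.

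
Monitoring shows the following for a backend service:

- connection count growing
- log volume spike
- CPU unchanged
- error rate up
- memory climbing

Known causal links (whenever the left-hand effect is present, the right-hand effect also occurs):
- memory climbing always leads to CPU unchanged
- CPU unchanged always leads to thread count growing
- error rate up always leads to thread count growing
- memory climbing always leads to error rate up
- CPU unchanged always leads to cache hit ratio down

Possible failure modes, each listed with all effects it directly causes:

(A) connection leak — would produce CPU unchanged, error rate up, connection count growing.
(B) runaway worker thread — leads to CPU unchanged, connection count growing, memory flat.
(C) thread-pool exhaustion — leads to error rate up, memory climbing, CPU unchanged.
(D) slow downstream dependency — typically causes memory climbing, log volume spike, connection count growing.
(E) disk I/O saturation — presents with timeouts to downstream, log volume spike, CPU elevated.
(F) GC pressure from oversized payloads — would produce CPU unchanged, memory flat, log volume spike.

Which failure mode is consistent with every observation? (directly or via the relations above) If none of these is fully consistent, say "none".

Testing each hypothesis:
(A) connection leak — connection count growing match; log volume spike miss; CPU unchanged match; error rate up match; memory climbing miss
(B) runaway worker thread — connection count growing match; log volume spike miss; CPU unchanged match; error rate up miss; memory climbing miss
(C) thread-pool exhaustion — does not account for connection count growing, log volume spike
(D) slow downstream dependency — connection count growing match; log volume spike match; CPU unchanged match (through memory climbing → CPU unchanged); error rate up match (through memory climbing → error rate up); memory climbing match
(E) disk I/O saturation — connection count growing miss; log volume spike match; CPU unchanged miss; error rate up miss; memory climbing miss
(F) GC pressure from oversized payloads — fails on connection count growing, error rate up, memory climbing (predicts memory flat, not memory climbing)
Only (D) is consistent with every observation.

D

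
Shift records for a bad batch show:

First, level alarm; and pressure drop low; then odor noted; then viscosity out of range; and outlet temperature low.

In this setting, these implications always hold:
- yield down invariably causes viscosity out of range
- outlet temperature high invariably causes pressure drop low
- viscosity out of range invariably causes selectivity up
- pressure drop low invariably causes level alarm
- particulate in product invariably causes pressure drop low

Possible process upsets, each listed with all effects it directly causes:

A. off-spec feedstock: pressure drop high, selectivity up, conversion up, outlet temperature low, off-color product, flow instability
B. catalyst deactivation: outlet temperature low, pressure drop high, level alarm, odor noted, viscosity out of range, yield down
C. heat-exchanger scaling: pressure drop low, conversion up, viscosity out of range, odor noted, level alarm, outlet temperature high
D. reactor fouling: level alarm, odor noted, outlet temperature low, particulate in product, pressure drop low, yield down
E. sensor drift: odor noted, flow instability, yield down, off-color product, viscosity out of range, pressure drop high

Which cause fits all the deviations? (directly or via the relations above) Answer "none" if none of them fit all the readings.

Testing each hypothesis:
(A) off-spec feedstock — fails on level alarm, pressure drop low, odor noted, viscosity out of range (predicts pressure drop high, not pressure drop low)
(B) catalyst deactivation — fails on pressure drop low (predicts pressure drop high, not pressure drop low)
(C) heat-exchanger scaling — level alarm match; pressure drop low match; odor noted match; viscosity out of range match; outlet temperature low miss
(D) reactor fouling — accounts for every observation (viscosity out of range through yield down → viscosity out of range)
(E) sensor drift — level alarm miss; pressure drop low miss; odor noted match; viscosity out of range match; outlet temperature low miss
(D) is the only candidate with no mismatches.

D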